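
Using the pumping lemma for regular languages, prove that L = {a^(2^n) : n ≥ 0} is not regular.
Assume for contradiction that L is regular, and let p ≥ 1 be the pumping length given by the pumping lemma.
Choose s = a^(2^p). Then s ∈ L and |s| = 2^p ≥ p.
By the pumping lemma, s = xyz for some x, y, z with |xy| ≤ p, |y| ≥ 1, and xy^i z ∈ L for every i ≥ 0.
Here y = a^k for some k with 1 ≤ k ≤ |xy| ≤ p, and p < 2^p.

Take i = 2: |xy²z| = 2^p + k.
Now 2^p < 2^p + k ≤ 2^p + p < 2^p + 2^p = 2^(p+1).
So |xy²z| lies strictly between the consecutive powers of two 2^p and 2^(p+1), hence is not a power of 2, and xy²z ∉ L.

This contradicts the pumping lemma, which requires xy^i z ∈ L for all i ≥ 0.
Hence L = {a^(2^n) : n ≥ 0} is not regular. ∎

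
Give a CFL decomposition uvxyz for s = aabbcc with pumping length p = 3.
u='aa', v='b', x='b', y='c', z='c'

For s = aabbcc with pumping length p = 3:

One valid decomposition:
- u = 'aa'
- v = 'b'
- x = 'b'
- y = 'c'
- z = 'c'

Verification:
- uvxyz = 'aa' + 'b' + 'b' + 'c' + 'c' = aabbcc ✓
- |vxy| = |'bbc'| = 3 ≤ 3 ✓
- |vy| = |'bc'| = 2 > 0 ✓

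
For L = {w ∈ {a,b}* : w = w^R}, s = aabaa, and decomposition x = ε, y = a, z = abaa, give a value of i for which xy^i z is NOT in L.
i = 2

xy²z = ε · aa · abaa = aaabaa; aaabaa reversed is aabaaa ≠ aaabaa, so it is not a palindrome and is not in L.
(Other choices also work, e.g. i = 0, 3; only i = 1 is guaranteed to stay in L since xy¹z = s.)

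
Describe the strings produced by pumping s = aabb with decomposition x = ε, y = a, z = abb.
{xy^i z : i ≥ 0} = {a^(i+1) b^2 : i ≥ 0} = {abb, aabb, aaabb, ...}

With x = ε, y = a, z = abb: Starting with aabb and pumping the first 'a' (z = abb keeps the second 'a'), we get strings with i+1 a's followed by 2 b's for i = 0, 1, 2, ...; note bb is not produced because z always contributes one a.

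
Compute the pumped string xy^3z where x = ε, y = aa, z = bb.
aaaaaabb

Given x = '', y = 'aa', z = 'bb' and i = 3:

xy^3z = x + y·y·...·y (3 times) + z
       = '' + 'aa'^3 + 'bb'
       = '' + 'aaaaaa' + 'bb'
       = 'aaaaaabb'

The pumped string is 'aaaaaabb' with length 8.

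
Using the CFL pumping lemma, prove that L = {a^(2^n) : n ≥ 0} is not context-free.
Assume for contradiction that L is context-free, and let p ≥ 1 be the pumping length given by the pumping lemma for CFLs.
Choose s = a^(2^p). Then s ∈ L and |s| = 2^p ≥ p.
By the CFL pumping lemma, s = uvxyz for some u, v, x, y, z with |vxy| ≤ p, |vy| ≥ 1, and uv^i xy^i z ∈ L for every i ≥ 0.
All symbols are a's, so only lengths matter: let k = |vy|, with 1 ≤ k ≤ |vxy| ≤ p < 2^p.

Take i = 2: |uv²xy²z| = 2^p + k, and 2^p < 2^p + k < 2^p + 2^p = 2^(p+1).
So the length lies strictly between consecutive powers of two and is not a power of 2; uv²xy²z ∉ L.

This contradicts the CFL pumping lemma, which requires uv^i xy^i z ∈ L for all i ≥ 0.
Hence L = {a^(2^n) : n ≥ 0} is not context-free. ∎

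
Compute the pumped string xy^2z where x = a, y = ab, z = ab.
aababab

Given x = 'a', y = 'ab', z = 'ab' and i = 2:

xy^2z = x + y·y·...·y (2 times) + z
       = 'a' + 'ab'^2 + 'ab'
       = 'a' + 'abab' + 'ab'
       = 'aababab'

The pumped string is 'aababab' with length 7.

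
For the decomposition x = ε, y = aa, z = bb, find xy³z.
aaaaaabb

Given x = '', y = 'aa', z = 'bb' and i = 3:

xy^3z = x + y·y·...·y (3 times) + z
       = '' + 'aa'^3 + 'bb'
       = '' + 'aaaaaa' + 'bb'
       = 'aaaaaabb'

The pumped string is 'aaaaaabb' with length 8.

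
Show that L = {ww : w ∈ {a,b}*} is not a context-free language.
Assume for contradiction that L is context-free, and let p ≥ 1 be the pumping length given by the pumping lemma for CFLs.
Choose s = a^p b^p a^p b^p. Then s ∈ L (take w = a^p b^p) and |s| = 4p ≥ p.
By the CFL pumping lemma, s = uvxyz for some u, v, x, y, z with |vxy| ≤ p, |vy| ≥ 1, and uv^i xy^i z ∈ L for every i ≥ 0.

Write s as four blocks A₁ B₁ A₂ B₂ with A₁ = A₂ = a^p and B₁ = B₂ = b^p. Since |vxy| ≤ p, the window vxy lies inside at most two adjacent blocks. Take i = 0 and let t = uxz, so |t| = 4p − |vy| with 1 ≤ |vy| ≤ p. If |t| is odd, t ∉ L immediately, so assume |vy| is even (hence |vy| ≥ 2) and |t|/2 = 2p − |vy|/2, which satisfies p ≤ |t|/2 ≤ 2p − 1.

Case 1 (vxy inside A₁B₁): t = a^(p−j) b^(p−l) a^p b^p with j + l = |vy|. The second half of t has length < 2p, so it is a suffix of the trailing a^p b^p and ends in b; the first half is a^(p−j) b^(p−l) a^((j+l)/2), which ends in a because (j+l)/2 ≥ 1. The halves differ, so t ∉ L.

Case 2 (vxy inside B₁A₂, straddling the middle): t = a^p b^(p−j) a^(p−l) b^p with j + l = |vy|. If t = ww, then w is a prefix of t of length ≥ p, so w begins with a^p; and w is a suffix of t of length ≥ p, so w ends with b^p. That forces |w| ≥ 2p, contradicting |w| = |t|/2 ≤ 2p − 1. So t ∉ L.

Case 3 (vxy inside A₂B₂): t = a^p b^p a^(p−j) b^(p−l) with j + l = |vy|. The first half of t is a prefix of a^p b^p, so it begins with a; the second half is b^((j+l)/2) a^(p−j) b^(p−l), which begins with b. The halves differ, so t ∉ L.

In every case uv⁰xy⁰z = uxz ∉ L.

This contradicts the CFL pumping lemma, which requires uv^i xy^i z ∈ L for all i ≥ 0.
Hence L = {ww : w ∈ {a,b}*} is not context-free. ∎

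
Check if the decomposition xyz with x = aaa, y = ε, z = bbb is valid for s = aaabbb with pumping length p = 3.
Violated: |y| > 0

The decomposition x = aaa, y = ε, z = bbb for s = aaabbb with p = 3
violates the constraint: |y| > 0

|y| = 0, but the pumping lemma requires |y| > 0 (y must be non-empty).

Pumping lemma constraints:
1. xyz = s (decomposition is valid)
2. |xy| ≤ p
3. |y| > 0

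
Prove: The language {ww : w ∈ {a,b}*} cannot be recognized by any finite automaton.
Assume for contradiction that L is regular, and let p ≥ 1 be the pumping length given by the pumping lemma.
Choose s = a^p b a^p b. Then s ∈ L (take w = a^p b) and |s| = 2p + 2 ≥ p.
By the pumping lemma, s = xyz for some x, y, z with |xy| ≤ p, |y| ≥ 1, and xy^i z ∈ L for every i ≥ 0.
Since |xy| ≤ p and the first p symbols of s are all a's, y = a^k for some k with 1 ≤ k ≤ p.

Take i = 2: t = xy²z = a^(p + k) b a^p b.
Suppose t = uu for some string u. The string t contains exactly two b's and ends in b, so u contains exactly one b and ends in b; hence u = a^j b for some j, and uu = a^j b a^j b. Comparing with t = a^(p + k) b a^p b forces j = p + k (first block) and j = p (second block), which is impossible since k ≥ 1. So t ∉ L.

This contradicts the pumping lemma, which requires xy^i z ∈ L for all i ≥ 0.
Hence L = {ww : w ∈ {a,b}*} is not regular. ∎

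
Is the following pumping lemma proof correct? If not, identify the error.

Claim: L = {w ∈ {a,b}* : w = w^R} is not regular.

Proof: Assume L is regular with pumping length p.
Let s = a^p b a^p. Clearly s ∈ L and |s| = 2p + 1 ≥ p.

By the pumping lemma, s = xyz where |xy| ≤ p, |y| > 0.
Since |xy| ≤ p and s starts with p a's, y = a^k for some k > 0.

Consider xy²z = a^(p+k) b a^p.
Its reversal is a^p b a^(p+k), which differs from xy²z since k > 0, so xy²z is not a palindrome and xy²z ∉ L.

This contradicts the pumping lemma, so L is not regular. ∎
The proof is correct.

This proof is valid because:
1. s = a^p b a^p is in L and is chosen in terms of p, so |s| ≥ p holds for every p
2. The decomposition analysis is correct: |xy| ≤ p forces y to lie inside the leading a's
3. The contradiction is valid: a^(p+k) b a^p has more a's before the b than after it, so it is not a palindrome
4. The conclusion follows logically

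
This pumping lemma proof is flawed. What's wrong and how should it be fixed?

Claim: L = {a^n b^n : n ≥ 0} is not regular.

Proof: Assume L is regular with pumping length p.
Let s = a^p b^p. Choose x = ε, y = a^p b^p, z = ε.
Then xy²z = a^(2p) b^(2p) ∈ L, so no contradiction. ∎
Error: The decomposition violates |xy| ≤ p. With y = a^p b^p, |xy| = |y| = 2p > p. (The proof also miscomputes xy²z, which would be a^p b^p a^p b^p rather than a^(2p) b^(2p), and it wrongly treats one harmless decomposition as settling the matter — the prover does not get to choose the decomposition.)

Correction: The pumping lemma requires |xy| ≤ p, and the argument must handle every decomposition satisfying |xy| ≤ p, |y| ≥ 1. Since s starts with p a's, any such y consists only of a's, say y = a^k with k ≥ 1. Then xy²z = a^(p+k) b^p has unequal numbers of a's and b's, so xy²z ∉ L — the required contradiction.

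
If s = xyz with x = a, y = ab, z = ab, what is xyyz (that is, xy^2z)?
aababab

Given x = 'a', y = 'ab', z = 'ab' and i = 2:

xy^2z = x + y·y·...·y (2 times) + z
       = 'a' + 'ab'^2 + 'ab'
       = 'a' + 'abab' + 'ab'
       = 'aababab'

The pumped string is 'aababab' with length 7.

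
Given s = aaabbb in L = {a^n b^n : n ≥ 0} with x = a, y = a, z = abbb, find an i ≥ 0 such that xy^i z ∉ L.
i = 2

xy²z = a · aa · abbb = aaaabbb; aaaabbb has 4 a's and 3 b's; 4 ≠ 3, so it is not in L.
(Other choices also work, e.g. i = 0, 3; only i = 1 is guaranteed to stay in L since xy¹z = s.)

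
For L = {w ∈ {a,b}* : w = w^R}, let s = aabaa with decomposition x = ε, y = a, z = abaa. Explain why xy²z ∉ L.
xy²z = aaabaa ∉ L

Pumping with i = 2 replaces y = a by y² = aa:
- Original: s = xyz = aabaa; aabaa reversed is aabaa, the same string, so it is a palindrome and is in L
- Pumped: xy²z = ε · aa · abaa = aaabaa
- aaabaa reversed is aabaaa ≠ aaabaa, so it is not a palindrome and is not in L

The pumping lemma would require xy²z ∈ L, so this decomposition yields a contradiction.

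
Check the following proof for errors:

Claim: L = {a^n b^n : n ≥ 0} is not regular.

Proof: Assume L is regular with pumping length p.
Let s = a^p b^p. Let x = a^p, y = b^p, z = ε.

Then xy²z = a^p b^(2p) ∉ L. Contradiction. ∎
The proof is INCORRECT.

Error: The decomposition violates |xy| ≤ p.
With x = a^p and y = b^p, we have |xy| = 2p > p.
The pumping lemma requires |xy| ≤ p, so y must be within the first p characters.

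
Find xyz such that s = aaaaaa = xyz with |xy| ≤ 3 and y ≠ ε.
x = 'a', y = 'a', z = 'aaaa'

For s = aaaaaa and p = 3, one valid decomposition is:
- x = 'a' (length 1)
- y = 'a' (length 1)
- z = 'aaaa' (length 4)

Verification:
- xyz = 'a' + 'a' + 'aaaa' = aaaaaa ✓
- |xy| = 2 ≤ 3 ✓
- |y| = 1 > 0 ✓

All pumping lemma constraints are satisfied.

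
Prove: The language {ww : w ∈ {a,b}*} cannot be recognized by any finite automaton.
Assume for contradiction that L is regular, and let p ≥ 1 be the pumping length given by the pumping lemma.
Choose s = a^p b a^p b. Then s ∈ L (take w = a^p b) and |s| = 2p + 2 ≥ p.
By the pumping lemma, s = xyz for some x, y, z with |xy| ≤ p, |y| ≥ 1, and xy^i z ∈ L for every i ≥ 0.
Since |xy| ≤ p and the first p symbols of s are all a's, y = a^k for some k with 1 ≤ k ≤ p.

Take i = 2: t = xy²z = a^(p + k) b a^p b.
Suppose t = uu for some string u. The string t contains exactly two b's and ends in b, so u contains exactly one b and ends in b; hence u = a^j b for some j, and uu = a^j b a^j b. Comparing with t = a^(p + k) b a^p b forces j = p + k (first block) and j = p (second block), which is impossible since k ≥ 1. So t ∉ L.

This contradicts the pumping lemma, which requires xy^i z ∈ L for all i ≥ 0.
Hence L = {ww : w ∈ {a,b}*} is not regular. ∎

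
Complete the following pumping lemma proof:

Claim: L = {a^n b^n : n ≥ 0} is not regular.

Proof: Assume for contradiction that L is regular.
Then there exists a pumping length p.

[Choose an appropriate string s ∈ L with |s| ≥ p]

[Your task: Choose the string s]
s = a^p b^p

This string is in L (has equal a's and b's) and has length 2p ≥ p.
Any decomposition xyz with |xy| ≤ p means y consists only of a's,
so pumping will unbalance the counts.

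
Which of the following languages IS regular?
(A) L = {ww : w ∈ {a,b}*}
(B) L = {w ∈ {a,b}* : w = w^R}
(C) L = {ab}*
(C) {ab}*

(C) L = {ab}* is regular.

This can be recognized by a finite automaton (DFA/NFA).
Regular expressions like {ab}* define regular languages.

The other choices are not regular:
- {w ∈ {a,b}* : w = w^R}: After pumping, the string is no longer symmetric
- {ww : w ∈ {a,b}*}: After pumping, the two halves no longer match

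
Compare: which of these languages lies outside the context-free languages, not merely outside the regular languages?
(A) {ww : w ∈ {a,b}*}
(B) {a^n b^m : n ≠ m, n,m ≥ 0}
(A) {ww : w ∈ {a,b}*}

(A) {ww : w ∈ {a,b}*} requires the CFL pumping lemma.

- {a^n b^m : n ≠ m, n,m ≥ 0} is context-free (but not regular)
  • Can be shown non-regular with the regular pumping lemma
  • After pumping a's, we can make n = m

- {ww : w ∈ {a,b}*} is NOT context-free
  • Requires the CFL pumping lemma to prove
  • Even a PDA cannot compare two arbitrary halves symbol by symbol; CFL pumping on a^p b^p a^p b^p fails

The CFL pumping lemma is "stronger" in that it can prove non-membership
in the larger class of context-free languages.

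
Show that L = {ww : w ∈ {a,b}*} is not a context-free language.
Assume for contradiction that L is context-free, and let p ≥ 1 be the pumping length given by the pumping lemma for CFLs.
Choose s = a^p b^p a^p b^p. Then s ∈ L (take w = a^p b^p) and |s| = 4p ≥ p.
By the CFL pumping lemma, s = uvxyz for some u, v, x, y, z with |vxy| ≤ p, |vy| ≥ 1, and uv^i xy^i z ∈ L for every i ≥ 0.

Write s as four blocks A₁ B₁ A₂ B₂ with A₁ = A₂ = a^p and B₁ = B₂ = b^p. Since |vxy| ≤ p, the window vxy lies inside at most two adjacent blocks. Take i = 0 and let t = uxz, so |t| = 4p − |vy| with 1 ≤ |vy| ≤ p. If |t| is odd, t ∉ L immediately, so assume |vy| is even (hence |vy| ≥ 2) and |t|/2 = 2p − |vy|/2, which satisfies p ≤ |t|/2 ≤ 2p − 1.

Case 1 (vxy inside A₁B₁): t = a^(p−j) b^(p−l) a^p b^p with j + l = |vy|. The second half of t has length < 2p, so it is a suffix of the trailing a^p b^p and ends in b; the first half is a^(p−j) b^(p−l) a^((j+l)/2), which ends in a because (j+l)/2 ≥ 1. The halves differ, so t ∉ L.

Case 2 (vxy inside B₁A₂, straddling the middle): t = a^p b^(p−j) a^(p−l) b^p with j + l = |vy|. If t = ww, then w is a prefix of t of length ≥ p, so w begins with a^p; and w is a suffix of t of length ≥ p, so w ends with b^p. That forces |w| ≥ 2p, contradicting |w| = |t|/2 ≤ 2p − 1. So t ∉ L.

Case 3 (vxy inside A₂B₂): t = a^p b^p a^(p−j) b^(p−l) with j + l = |vy|. The first half of t is a prefix of a^p b^p, so it begins with a; the second half is b^((j+l)/2) a^(p−j) b^(p−l), which begins with b. The halves differ, so t ∉ L.

In every case uv⁰xy⁰z = uxz ∉ L.

This contradicts the CFL pumping lemma, which requires uv^i xy^i z ∈ L for all i ≥ 0.
Hence L = {ww : w ∈ {a,b}*} is not context-free. ∎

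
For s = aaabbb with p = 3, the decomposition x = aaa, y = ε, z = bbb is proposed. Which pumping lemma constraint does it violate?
Violated: |y| > 0

The decomposition x = aaa, y = ε, z = bbb for s = aaabbb with p = 3
violates the constraint: |y| > 0

|y| = 0, but the pumping lemma requires |y| > 0 (y must be non-empty).

Pumping lemma constraints:
1. xyz = s (decomposition is valid)
2. |xy| ≤ p
3. |y| > 0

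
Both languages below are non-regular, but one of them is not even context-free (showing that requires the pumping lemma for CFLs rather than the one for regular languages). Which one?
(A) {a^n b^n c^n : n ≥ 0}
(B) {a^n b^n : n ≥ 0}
(A) {a^n b^n c^n : n ≥ 0}

(A) {a^n b^n c^n : n ≥ 0} requires the CFL pumping lemma.

- {a^n b^n : n ≥ 0} is context-free (but not regular)
  • Can be shown non-regular with the regular pumping lemma
  • After pumping, the number of a's and b's become unequal

- {a^n b^n c^n : n ≥ 0} is NOT context-free
  • Requires the CFL pumping lemma to prove
  • Cannot maintain three equal counts simultaneously

The CFL pumping lemma is "stronger" in that it can prove non-membership
in the larger class of context-free languages.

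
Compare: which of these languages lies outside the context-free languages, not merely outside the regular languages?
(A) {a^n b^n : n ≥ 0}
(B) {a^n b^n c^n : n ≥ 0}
(B) {a^n b^n c^n : n ≥ 0}

(B) {a^n b^n c^n : n ≥ 0} requires the CFL pumping lemma.

- {a^n b^n : n ≥ 0} is context-free (but not regular)
  • Can be shown non-regular with the regular pumping lemma
  • After pumping, the number of a's and b's become unequal

- {a^n b^n c^n : n ≥ 0} is NOT context-free
  • Requires the CFL pumping lemma to prove
  • Cannot maintain three equal counts simultaneously

The CFL pumping lemma is "stronger" in that it can prove non-membership
in the larger class of context-free languages.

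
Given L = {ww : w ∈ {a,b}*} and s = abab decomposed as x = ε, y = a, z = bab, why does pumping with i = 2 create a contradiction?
xy²z = aabab ∉ L

Pumping with i = 2 replaces y = a by y² = aa:
- Original: s = xyz = abab; abab splits into halves ab · ab, which are equal, so it is in L (w = ab)
- Pumped: xy²z = ε · aa · bab = aabab
- aabab has odd length 5, so it cannot be written as ww and is not in L

The pumping lemma would require xy²z ∈ L, so this decomposition yields a contradiction.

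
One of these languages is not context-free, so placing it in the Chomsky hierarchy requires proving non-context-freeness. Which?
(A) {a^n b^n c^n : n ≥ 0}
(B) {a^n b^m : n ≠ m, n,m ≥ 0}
(A) {a^n b^n c^n : n ≥ 0}

(A) {a^n b^n c^n : n ≥ 0} requires the CFL pumping lemma.

- {a^n b^m : n ≠ m, n,m ≥ 0} is context-free (but not regular)
  • Can be shown non-regular with the regular pumping lemma
  • After pumping a's, we can make n = m

- {a^n b^n c^n : n ≥ 0} is NOT context-free
  • Requires the CFL pumping lemma to prove
  • Cannot maintain three equal counts simultaneously

The CFL pumping lemma is "stronger" in that it can prove non-membership
in the larger class of context-free languages.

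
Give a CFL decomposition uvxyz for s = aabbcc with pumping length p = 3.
u='aa', v='b', x='b', y='c', z='c'

For s = aabbcc with pumping length p = 3:

One valid decomposition:
- u = 'aa'
- v = 'b'
- x = 'b'
- y = 'c'
- z = 'c'

Verification:
- uvxyz = 'aa' + 'b' + 'b' + 'c' + 'c' = aabbcc ✓
- |vxy| = |'bbc'| = 3 ≤ 3 ✓
- |vy| = |'bc'| = 2 > 0 ✓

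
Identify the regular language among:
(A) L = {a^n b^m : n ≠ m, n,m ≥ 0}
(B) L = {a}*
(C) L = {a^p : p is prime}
(B) {a}*

(B) L = {a}* is regular.

This can be recognized by a finite automaton (DFA/NFA).
Regular expressions like {a}* define regular languages.

The other choices are not regular:
- {a^n b^m : n ≠ m, n,m ≥ 0}: After pumping a's, we can make n = m
- {a^p : p is prime}: After pumping, the length becomes composite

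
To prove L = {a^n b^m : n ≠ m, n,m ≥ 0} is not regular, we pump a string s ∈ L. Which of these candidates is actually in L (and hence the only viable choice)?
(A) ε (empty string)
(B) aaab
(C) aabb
(B) aaab

The pumping lemma is applied to a string s that lies in L, so first check membership of each option:
- (A) ε = a^0 b^0 has n = m = 0, so it is not in L ✗
- (B) aaab = a^3 b^1 with 3 ≠ 1, so it is in L ✓
- (C) aabb = a^2 b^2 has n = m = 2, so it is not in L ✗

Only (B) aaab is in L, so it is the only candidate that could play the role of s.
(In a complete proof one picks s in terms of the pumping length p so that |s| ≥ p is guaranteed; a fixed string like aaab illustrates the shape of such an s.)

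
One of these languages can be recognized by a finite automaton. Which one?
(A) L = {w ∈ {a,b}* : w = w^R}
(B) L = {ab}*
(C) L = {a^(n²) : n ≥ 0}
(B) {ab}*

(B) L = {ab}* is regular.

This can be recognized by a finite automaton (DFA/NFA).
Regular expressions like {ab}* define regular languages.

The other choices are not regular:
- {w ∈ {a,b}* : w = w^R}: After pumping, the string is no longer symmetric
- {a^(n²) : n ≥ 0}: After pumping, length is no longer a perfect square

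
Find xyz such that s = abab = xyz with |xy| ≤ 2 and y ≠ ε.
x = '', y = 'a', z = 'bab'

For s = abab and p = 2, one valid decomposition is:
- x = '' (length 0)
- y = 'a' (length 1)
- z = 'bab' (length 3)

Verification:
- xyz = '' + 'a' + 'bab' = abab ✓
- |xy| = 1 ≤ 2 ✓
- |y| = 1 > 0 ✓

All pumping lemma constraints are satisfied.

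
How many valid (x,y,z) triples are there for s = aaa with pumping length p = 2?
3

For s = 'aaa' with pumping length p = 2:

Constraints: |xy| ≤ 2, |y| > 0

Valid decompositions (|xy| ≤ p, |y| ≥ 1):
  • x='', y='a', z='aa'
  • x='a', y='a', z='a'
  • x='', y='aa', z='a'

Total count: 3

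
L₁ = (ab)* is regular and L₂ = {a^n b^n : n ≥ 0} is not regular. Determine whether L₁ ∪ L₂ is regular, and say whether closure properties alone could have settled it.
No — L₁ ∪ L₂ is not regular.

Let U = (ab)* ∪ {a^n b^n}. If U were regular, then U ∩ aa*bb* would be regular (closure under intersection with a regular language). But (ab)* ∩ aa*bb* = {ab} and {a^n b^n} ∩ aa*bb* = {a^n b^n : n ≥ 1}, so U ∩ aa*bb* = {a^n b^n : n ≥ 1}, which is not regular. Hence U is not regular.

Note that the bare facts "L₁ regular, L₂ non-regular" do not settle the question by themselves: the closure of regular languages under ∪, ∩, complement and difference applies only when BOTH operands are regular. With a non-regular operand the result can come out regular or non-regular depending on the specific languages, so one has to work out L₁ ∪ L₂ for this particular pair, as above.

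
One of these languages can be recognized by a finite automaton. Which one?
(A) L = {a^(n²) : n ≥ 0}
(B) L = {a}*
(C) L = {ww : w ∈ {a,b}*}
(B) {a}*

(B) L = {a}* is regular.

This can be recognized by a finite automaton (DFA/NFA).
Regular expressions like {a}* define regular languages.

The other choices are not regular:
- {a^(n²) : n ≥ 0}: After pumping, length is no longer a perfect square
- {ww : w ∈ {a,b}*}: After pumping, the two halves no longer match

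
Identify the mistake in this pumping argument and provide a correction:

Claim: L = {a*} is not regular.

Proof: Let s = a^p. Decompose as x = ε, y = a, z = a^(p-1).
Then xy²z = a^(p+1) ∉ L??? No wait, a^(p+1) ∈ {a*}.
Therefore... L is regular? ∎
Error: The proof attempts to show a*  is not regular, but a* IS regular!

Correction: a* is a regular language (recognized by a simple DFA with one accepting state and self-loop on 'a'). The pumping lemma can only prove non-regularity, not regularity. For regular languages, pumping always works.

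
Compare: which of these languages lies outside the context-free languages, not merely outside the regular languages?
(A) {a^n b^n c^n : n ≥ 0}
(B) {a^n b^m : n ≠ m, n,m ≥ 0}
(A) {a^n b^n c^n : n ≥ 0}

(A) {a^n b^n c^n : n ≥ 0} requires the CFL pumping lemma.

- {a^n b^m : n ≠ m, n,m ≥ 0} is context-free (but not regular)
  • Can be shown non-regular with the regular pumping lemma
  • After pumping a's, we can make n = m

- {a^n b^n c^n : n ≥ 0} is NOT context-free
  • Requires the CFL pumping lemma to prove
  • Cannot maintain three equal counts simultaneously

The CFL pumping lemma is "stronger" in that it can prove non-membership
in the larger class of context-free languages.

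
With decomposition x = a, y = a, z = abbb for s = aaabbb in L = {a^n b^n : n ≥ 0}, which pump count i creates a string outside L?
i = 3

xy³z = a · aaa · abbb = aaaaabbb; aaaaabbb has 5 a's and 3 b's; 5 ≠ 3, so it is not in L.
(Other choices also work, e.g. i = 0, 2; only i = 1 is guaranteed to stay in L since xy¹z = s.)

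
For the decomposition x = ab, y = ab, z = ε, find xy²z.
ababab

Given x = 'ab', y = 'ab', z = '' and i = 2:

xy^2z = x + y·y·...·y (2 times) + z
       = 'ab' + 'ab'^2 + ''
       = 'ab' + 'abab' + ''
       = 'ababab'

The pumped string is 'ababab' with length 6.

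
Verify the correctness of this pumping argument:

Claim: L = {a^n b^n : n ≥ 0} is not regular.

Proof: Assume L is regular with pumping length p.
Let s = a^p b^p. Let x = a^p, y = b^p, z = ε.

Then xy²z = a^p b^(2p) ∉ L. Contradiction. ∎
The proof is INCORRECT.

Error: The decomposition violates |xy| ≤ p.
With x = a^p and y = b^p, we have |xy| = 2p > p.
The pumping lemma requires |xy| ≤ p, so y must be within the first p characters.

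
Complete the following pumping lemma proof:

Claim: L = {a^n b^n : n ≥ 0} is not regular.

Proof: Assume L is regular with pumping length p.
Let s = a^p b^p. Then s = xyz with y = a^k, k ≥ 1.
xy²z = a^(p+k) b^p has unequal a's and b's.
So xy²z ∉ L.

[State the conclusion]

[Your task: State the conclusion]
This contradicts the pumping lemma for regular languages,
which guarantees xy^i z ∈ L for all i ≥ 0.

Since our assumption that L is regular leads to a contradiction,
we conclude that L = {a^n b^n : n ≥ 0} is NOT regular. ∎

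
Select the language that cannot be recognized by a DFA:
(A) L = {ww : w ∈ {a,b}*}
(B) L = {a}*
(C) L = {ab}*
(A) {ww : w ∈ {a,b}*}

(A) L = {ww : w ∈ {a,b}*} is NOT regular.

The pumping lemma can be used to prove this:
After pumping, the two halves no longer match

The other languages are regular because they can be recognized by finite automata.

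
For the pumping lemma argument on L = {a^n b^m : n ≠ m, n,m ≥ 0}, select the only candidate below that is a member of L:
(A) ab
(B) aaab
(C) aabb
(B) aaab

The pumping lemma is applied to a string s that lies in L, so first check membership of each option:
- (A) ab = a^1 b^1 has n = m = 1, so it is not in L ✗
- (B) aaab = a^3 b^1 with 3 ≠ 1, so it is in L ✓
- (C) aabb = a^2 b^2 has n = m = 2, so it is not in L ✗

Only (B) aaab is in L, so it is the only candidate that could play the role of s.
(In a complete proof one picks s in terms of the pumping length p so that |s| ≥ p is guaranteed; a fixed string like aaab illustrates the shape of such an s.)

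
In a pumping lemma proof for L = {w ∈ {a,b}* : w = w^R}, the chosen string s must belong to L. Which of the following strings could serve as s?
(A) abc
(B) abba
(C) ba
(B) abba

The pumping lemma is applied to a string s that lies in L, so first check membership of each option:
- (A) abc reversed is cba ≠ abc, so it is not a palindrome and is not in L ✗
- (B) abba reversed is abba, the same string, so it is a palindrome and is in L ✓
- (C) ba reversed is ab ≠ ba, so it is not a palindrome and is not in L ✗

Only (B) abba is in L, so it is the only candidate that could play the role of s.
(In a complete proof one picks s in terms of the pumping length p so that |s| ≥ p is guaranteed; a fixed string like abba illustrates the shape of such an s.)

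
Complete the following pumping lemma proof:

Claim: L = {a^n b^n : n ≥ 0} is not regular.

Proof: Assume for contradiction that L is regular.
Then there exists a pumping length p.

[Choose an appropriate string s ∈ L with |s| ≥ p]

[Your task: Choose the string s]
s = a^p b^p

This string is in L (has equal a's and b's) and has length 2p ≥ p.
Any decomposition xyz with |xy| ≤ p means y consists only of a's,
so pumping will unbalance the counts.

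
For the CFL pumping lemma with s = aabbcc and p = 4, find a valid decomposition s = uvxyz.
u='a', v='a', x='bb', y='c', z='c'

For s = aabbcc with pumping length p = 4:

One valid decomposition:
- u = 'a'
- v = 'a'
- x = 'bb'
- y = 'c'
- z = 'c'

Verification:
- uvxyz = 'a' + 'a' + 'bb' + 'c' + 'c' = aabbcc ✓
- |vxy| = |'abbc'| = 4 ≤ 4 ✓
- |vy| = |'ac'| = 2 > 0 ✓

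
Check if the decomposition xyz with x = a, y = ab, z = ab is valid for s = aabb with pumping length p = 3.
Violated: xyz = s

The decomposition x = a, y = ab, z = ab for s = aabb with p = 3
violates the constraint: xyz = s

xyz = 'a' + 'ab' + 'ab' = 'aabab' ≠ 'aabb' = s. The decomposition doesn't reconstruct s.

Pumping lemma constraints:
1. xyz = s (decomposition is valid)
2. |xy| ≤ p
3. |y| > 0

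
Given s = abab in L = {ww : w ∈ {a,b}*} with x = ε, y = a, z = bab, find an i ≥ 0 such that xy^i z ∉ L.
i = 3

xy³z = ε · aaa · bab = aaabab; aaabab has length 6; its halves are aaa and bab, which differ, so it is not in L.
(Other choices also work, e.g. i = 0, 2; only i = 1 is guaranteed to stay in L since xy¹z = s.)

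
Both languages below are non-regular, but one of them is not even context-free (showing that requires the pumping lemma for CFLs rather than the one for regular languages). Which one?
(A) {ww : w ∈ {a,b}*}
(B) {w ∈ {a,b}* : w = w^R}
(A) {ww : w ∈ {a,b}*}

(A) {ww : w ∈ {a,b}*} requires the CFL pumping lemma.

- {w ∈ {a,b}* : w = w^R} is context-free (but not regular)
  • Can be shown non-regular with the regular pumping lemma
  • After pumping, the string is no longer symmetric

- {ww : w ∈ {a,b}*} is NOT context-free
  • Requires the CFL pumping lemma to prove
  • Cannot verify equality of two arbitrary substrings

The CFL pumping lemma is "stronger" in that it can prove non-membership
in the larger class of context-free languages.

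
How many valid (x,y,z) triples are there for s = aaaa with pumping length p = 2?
3

For s = 'aaaa' with pumping length p = 2:

Constraints: |xy| ≤ 2, |y| > 0

Valid decompositions (|xy| ≤ p, |y| ≥ 1):
  • x='', y='a', z='aaa'
  • x='a', y='a', z='aa'
  • x='', y='aa', z='aa'

Total count: 3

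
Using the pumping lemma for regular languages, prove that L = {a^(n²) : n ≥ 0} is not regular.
Assume for contradiction that L is regular, and let p ≥ 1 be the pumping length given by the pumping lemma.
Choose s = a^(p²). Then s ∈ L and |s| = p² ≥ p.
By the pumping lemma, s = xyz for some x, y, z with |xy| ≤ p, |y| ≥ 1, and xy^i z ∈ L for every i ≥ 0.
Here y = a^k for some k with 1 ≤ k ≤ |xy| ≤ p.

Take i = 2: |xy²z| = p² + k.
Now p² < p² + k ≤ p² + p < p² + 2p + 1 = (p + 1)².
So |xy²z| lies strictly between the consecutive squares p² and (p + 1)², hence is not a perfect square, and xy²z ∉ L.

This contradicts the pumping lemma, which requires xy^i z ∈ L for all i ≥ 0.
Hence L = {a^(n²) : n ≥ 0} is not regular. ∎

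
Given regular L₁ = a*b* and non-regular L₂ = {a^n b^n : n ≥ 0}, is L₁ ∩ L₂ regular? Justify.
No — L₁ ∩ L₂ is not regular.

Every string a^n b^n already lies in a*b*, so L₁ ∩ L₂ = {a^n b^n : n ≥ 0} = L₂ itself, which is the standard non-regular language (pump s = a^p b^p).

Note that the bare facts "L₁ regular, L₂ non-regular" do not settle the question by themselves: the closure of regular languages under ∪, ∩, complement and difference applies only when BOTH operands are regular. With a non-regular operand the result can come out regular or non-regular depending on the specific languages, so one has to work out L₁ ∩ L₂ for this particular pair, as above.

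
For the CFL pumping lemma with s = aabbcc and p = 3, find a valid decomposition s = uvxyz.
u='aa', v='b', x='b', y='c', z='c'

For s = aabbcc with pumping length p = 3:

One valid decomposition:
- u = 'aa'
- v = 'b'
- x = 'b'
- y = 'c'
- z = 'c'

Verification:
- uvxyz = 'aa' + 'b' + 'b' + 'c' + 'c' = aabbcc ✓
- |vxy| = |'bbc'| = 3 ≤ 3 ✓
- |vy| = |'bc'| = 2 > 0 ✓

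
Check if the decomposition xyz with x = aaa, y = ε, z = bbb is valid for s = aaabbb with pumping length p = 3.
Violated: |y| > 0

The decomposition x = aaa, y = ε, z = bbb for s = aaabbb with p = 3
violates the constraint: |y| > 0

|y| = 0, but the pumping lemma requires |y| > 0 (y must be non-empty).

Pumping lemma constraints:
1. xyz = s (decomposition is valid)
2. |xy| ≤ p
3. |y| > 0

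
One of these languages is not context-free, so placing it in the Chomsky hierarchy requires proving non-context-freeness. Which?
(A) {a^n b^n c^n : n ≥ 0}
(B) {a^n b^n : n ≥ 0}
(A) {a^n b^n c^n : n ≥ 0}

(A) {a^n b^n c^n : n ≥ 0} requires the CFL pumping lemma.

- {a^n b^n : n ≥ 0} is context-free (but not regular)
  • Can be shown non-regular with the regular pumping lemma
  • After pumping, the number of a's and b's become unequal

- {a^n b^n c^n : n ≥ 0} is NOT context-free
  • Requires the CFL pumping lemma to prove
  • Cannot maintain three equal counts simultaneously

The CFL pumping lemma is "stronger" in that it can prove non-membership
in the larger class of context-free languages.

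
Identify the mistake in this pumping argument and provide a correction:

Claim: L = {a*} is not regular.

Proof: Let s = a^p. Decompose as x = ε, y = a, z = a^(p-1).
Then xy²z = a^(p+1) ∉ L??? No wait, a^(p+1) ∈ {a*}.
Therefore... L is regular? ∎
Error: The proof attempts to show a*  is not regular, but a* IS regular!

Correction: a* is a regular language (recognized by a simple DFA with one accepting state and self-loop on 'a'). The pumping lemma can only prove non-regularity, not regularity. For regular languages, pumping always works.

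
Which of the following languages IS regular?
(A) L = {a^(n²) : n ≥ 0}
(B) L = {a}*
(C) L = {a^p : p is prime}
(B) {a}*

(B) L = {a}* is regular.

This can be recognized by a finite automaton (DFA/NFA).
Regular expressions like {a}* define regular languages.

The other choices are not regular:
- {a^(n²) : n ≥ 0}: After pumping, length is no longer a perfect square
- {a^p : p is prime}: After pumping, the length becomes composite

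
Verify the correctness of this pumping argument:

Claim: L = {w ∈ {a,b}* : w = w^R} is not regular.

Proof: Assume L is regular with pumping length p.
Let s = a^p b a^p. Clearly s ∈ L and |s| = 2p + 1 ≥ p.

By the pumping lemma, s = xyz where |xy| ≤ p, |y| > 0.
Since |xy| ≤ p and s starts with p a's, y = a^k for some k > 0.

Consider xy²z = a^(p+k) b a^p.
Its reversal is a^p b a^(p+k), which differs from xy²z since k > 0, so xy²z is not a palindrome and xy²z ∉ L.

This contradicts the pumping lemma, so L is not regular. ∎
The proof is correct.

This proof is valid because:
1. s = a^p b a^p is in L and is chosen in terms of p, so |s| ≥ p holds for every p
2. The decomposition analysis is correct: |xy| ≤ p forces y to lie inside the leading a's
3. The contradiction is valid: a^(p+k) b a^p has more a's before the b than after it, so it is not a palindrome
4. The conclusion follows logically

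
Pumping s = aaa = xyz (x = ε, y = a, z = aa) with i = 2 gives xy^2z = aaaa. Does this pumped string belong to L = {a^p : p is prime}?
No

xy²z = ε · aa · aa = aaaa.
aaaa has length 4 = 2 × 2, which is not prime, so it is not in L.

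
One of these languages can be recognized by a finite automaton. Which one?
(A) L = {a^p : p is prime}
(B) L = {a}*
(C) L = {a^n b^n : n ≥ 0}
(B) {a}*

(B) L = {a}* is regular.

This can be recognized by a finite automaton (DFA/NFA).
Regular expressions like {a}* define regular languages.

The other choices are not regular:
- {a^p : p is prime}: After pumping, the length becomes composite
- {a^n b^n : n ≥ 0}: After pumping, the number of a's and b's become unequal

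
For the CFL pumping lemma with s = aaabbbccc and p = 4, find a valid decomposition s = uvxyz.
u='aa', v='a', x='bb', y='b', z='ccc'

For s = aaabbbccc with pumping length p = 4:

One valid decomposition:
- u = 'aa'
- v = 'a'
- x = 'bb'
- y = 'b'
- z = 'ccc'

Verification:
- uvxyz = 'aa' + 'a' + 'bb' + 'b' + 'ccc' = aaabbbccc ✓
- |vxy| = |'abbb'| = 4 ≤ 4 ✓
- |vy| = |'ab'| = 2 > 0 ✓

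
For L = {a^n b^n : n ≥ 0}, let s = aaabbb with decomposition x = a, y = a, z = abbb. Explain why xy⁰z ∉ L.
xy⁰z = aabbb ∉ L

Pumping with i = 0 replaces y = a by y⁰ = ε:
- Original: s = xyz = aaabbb; aaabbb = a^3 b^3 has equal counts (3 = 3), so it is in L
- Pumped: xy⁰z = a · ε · abbb = aabbb
- aabbb has 2 a's and 3 b's; 2 ≠ 3, so it is not in L

The pumping lemma would require xy⁰z ∈ L, so this decomposition yields a contradiction.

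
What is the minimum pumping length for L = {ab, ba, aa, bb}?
p = 3

For a finite language L, the pumping lemma holds vacuously if p > max|s| for s ∈ L.

The longest string in L = {ab, ba, aa, bb} has length 2.
If p = 3, then no string s ∈ L has |s| ≥ p, so the condition is vacuously true.

The minimum pumping length is p = 3.

Why no smaller p works: for any p ≤ 2, the longest string s ∈ L has |s| = 2 ≥ p, so it would
have to be pumpable; but pumping up (i = 2, 3, ...) produces ever longer strings, which cannot all lie in the
finite language L. So the pumping property fails for every p ≤ 2.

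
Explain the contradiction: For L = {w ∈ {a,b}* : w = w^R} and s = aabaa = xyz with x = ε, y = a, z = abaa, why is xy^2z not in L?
xy²z = aaabaa ∉ L

Pumping with i = 2 replaces y = a by y² = aa:
- Original: s = xyz = aabaa; aabaa reversed is aabaa, the same string, so it is a palindrome and is in L
- Pumped: xy²z = ε · aa · abaa = aaabaa
- aaabaa reversed is aabaaa ≠ aaabaa, so it is not a palindrome and is not in L

The pumping lemma would require xy²z ∈ L, so this decomposition yields a contradiction.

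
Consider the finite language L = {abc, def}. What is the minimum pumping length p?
p = 4

For a finite language L, the pumping lemma holds vacuously if p > max|s| for s ∈ L.

The longest string in L = {abc, def} has length 3.
If p = 4, then no string s ∈ L has |s| ≥ p, so the condition is vacuously true.

The minimum pumping length is p = 4.

Why no smaller p works: for any p ≤ 3, the longest string s ∈ L has |s| = 3 ≥ p, so it would
have to be pumpable; but pumping up (i = 2, 3, ...) produces ever longer strings, which cannot all lie in the
finite language L. So the pumping property fails for every p ≤ 3.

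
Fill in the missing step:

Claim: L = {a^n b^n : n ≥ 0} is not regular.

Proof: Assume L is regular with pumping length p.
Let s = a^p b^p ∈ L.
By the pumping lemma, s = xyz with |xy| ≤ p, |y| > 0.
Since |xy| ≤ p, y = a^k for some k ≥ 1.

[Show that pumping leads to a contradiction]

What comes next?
Consider xy²z = a^(p+k) b^p.

Since k ≥ 1, we have p + k > p.
So xy²z has more a's than b's: (p+k) a's vs p b's.
This means xy²z ∉ L because a^n b^n requires equal counts.

This contradicts the pumping lemma which states xy²z ∈ L.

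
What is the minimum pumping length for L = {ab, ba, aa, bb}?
p = 3

For a finite language L, the pumping lemma holds vacuously if p > max|s| for s ∈ L.

The longest string in L = {ab, ba, aa, bb} has length 2.
If p = 3, then no string s ∈ L has |s| ≥ p, so the condition is vacuously true.

The minimum pumping length is p = 3.

Why no smaller p works: for any p ≤ 2, the longest string s ∈ L has |s| = 2 ≥ p, so it would
have to be pumpable; but pumping up (i = 2, 3, ...) produces ever longer strings, which cannot all lie in the
finite language L. So the pumping property fails for every p ≤ 2.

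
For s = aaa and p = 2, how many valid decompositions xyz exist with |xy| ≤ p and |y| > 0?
3

For s = 'aaa' with pumping length p = 2:

Constraints: |xy| ≤ 2, |y| > 0

Valid decompositions (|xy| ≤ p, |y| ≥ 1):
  • x='', y='a', z='aa'
  • x='a', y='a', z='a'
  • x='', y='aa', z='a'

Total count: 3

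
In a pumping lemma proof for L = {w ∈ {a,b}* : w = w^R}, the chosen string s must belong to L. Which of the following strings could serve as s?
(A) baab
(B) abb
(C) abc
(A) baab

The pumping lemma is applied to a string s that lies in L, so first check membership of each option:
- (A) baab reversed is baab, the same string, so it is a palindrome and is in L ✓
- (B) abb reversed is bba ≠ abb, so it is not a palindrome and is not in L ✗
- (C) abc reversed is cba ≠ abc, so it is not a palindrome and is not in L ✗

Only (A) baab is in L, so it is the only candidate that could play the role of s.
(In a complete proof one picks s in terms of the pumping length p so that |s| ≥ p is guaranteed; a fixed string like baab illustrates the shape of such an s.)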